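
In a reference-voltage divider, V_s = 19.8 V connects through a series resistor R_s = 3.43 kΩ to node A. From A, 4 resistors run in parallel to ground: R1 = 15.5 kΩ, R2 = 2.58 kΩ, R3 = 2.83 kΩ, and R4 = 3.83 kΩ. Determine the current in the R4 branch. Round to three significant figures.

I ≈ 1.11 mA

Parallel bank: R_p = 1/(1/15.5 + 1/2.58 + 1/2.83 + 1/3.83) = 0.9376 kΩ.
V_A by voltage divider: V_A = 19.8 × 0.9376/(3.43 + 0.9376) = 4.250 V.
I(R4) = V_A / R4 = 4.250/3.83 = 1.110 mA.
(Equivalently: I_total = 4.533 mA, then current-divider fraction G_k/ΣG = 0.2448.)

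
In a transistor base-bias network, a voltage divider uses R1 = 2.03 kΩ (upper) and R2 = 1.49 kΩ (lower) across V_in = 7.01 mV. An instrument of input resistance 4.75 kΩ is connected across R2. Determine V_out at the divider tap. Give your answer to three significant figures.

V_out ≈ 2.51 mV

First combine the lower leg with the load: R2 ‖ R_L = 1.134 kΩ.
Now apply the divider: V_out = 7.01 × 0.3585 = 2.513 mV.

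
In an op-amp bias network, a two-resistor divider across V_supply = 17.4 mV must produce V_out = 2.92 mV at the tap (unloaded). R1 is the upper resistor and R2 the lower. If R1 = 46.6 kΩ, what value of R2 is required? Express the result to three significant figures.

Required fraction k = V_out/V_supply = 0.1678.
Rearranging, R2 = R1·k/(1−k) = 46.6 × 0.2017 = 9.397 kΩ.

R2 ≈ 9.40 kΩ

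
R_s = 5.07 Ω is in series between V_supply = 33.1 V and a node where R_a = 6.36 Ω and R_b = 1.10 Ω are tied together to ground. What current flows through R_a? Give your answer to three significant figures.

Combine the parallel branches: R_p = (1/6.36 + 1/1.10)⁻¹ = 0.9378 Ω.
Node voltage V_A = V_supply · R_p/(R_s + R_p) = 33.1 × 0.1561 = 5.167 V.
Branch current I = V_A/R_a = 5.167/6.36 = 0.8124 A.
(Check via current divider: I_total = 5.510 A; share G_k/ΣG = 0.1475 → same result.)

I ≈ 0.812 A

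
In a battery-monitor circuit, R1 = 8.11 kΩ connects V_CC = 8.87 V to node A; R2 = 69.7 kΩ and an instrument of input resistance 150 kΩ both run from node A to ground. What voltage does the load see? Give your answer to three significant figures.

V_out ≈ 7.58 V

R2 ‖ R_L = (69.7 × 150)/(69.7 + 150) = 47.59 kΩ.
Now apply the divider: V_out = 8.87 × 0.8544 = 7.578 V.
(Unloaded it would be 7.95 V; the load pulls it down.)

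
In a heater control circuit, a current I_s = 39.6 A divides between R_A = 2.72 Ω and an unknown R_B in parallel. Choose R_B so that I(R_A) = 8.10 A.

The fraction through R_A equals R_B/(R_A+R_B).
8.10/39.6 = R_B/(R_A + R_B) → R_B = R_A · (0.2045)/(1 − 0.2045) = 2.72 × 0.2571 = 0.6994 Ω.

R_B ≈ 0.699 Ω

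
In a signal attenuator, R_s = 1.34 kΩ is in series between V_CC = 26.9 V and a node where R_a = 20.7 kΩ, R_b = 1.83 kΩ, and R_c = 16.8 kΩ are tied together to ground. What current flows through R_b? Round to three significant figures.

Parallel bank: R_p = 1/(1/20.7 + 1/1.83 + 1/16.8) = 1.528 kΩ.
V_A by voltage divider: V_A = 26.9 × 1.528/(1.34 + 1.528) = 14.33 V.
I(R_b) = V_A / R_b = 14.33/1.83 = 7.832 mA.

I ≈ 7.83 mA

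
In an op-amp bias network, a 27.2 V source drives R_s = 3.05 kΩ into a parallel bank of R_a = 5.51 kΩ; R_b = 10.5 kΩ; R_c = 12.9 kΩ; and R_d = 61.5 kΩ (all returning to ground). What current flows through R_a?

I ≈ 2.32 mA

Equivalent of the parallel group: R_p = 2.699 kΩ.
Node voltage V_A = V_s · R_p/(R_s + R_p) = 27.2 × 0.4695 = 12.77 V.
I(R_a) = V_A / R_a = 12.77/5.51 = 2.318 mA.
(Check via current divider: I_total = 4.731 mA; share G_k/ΣG = 0.4898 → same result.)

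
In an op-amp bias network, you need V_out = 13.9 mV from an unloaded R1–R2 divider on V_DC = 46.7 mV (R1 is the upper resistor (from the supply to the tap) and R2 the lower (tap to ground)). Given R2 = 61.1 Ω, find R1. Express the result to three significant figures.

R1 ≈ 144 Ω

The divider ratio is R2/(R1+R2) = 13.9/46.7 = 0.2976.
Rearranging, R1 = R2·(1−k)/k = 61.1 × 2.360 = 144.2 Ω.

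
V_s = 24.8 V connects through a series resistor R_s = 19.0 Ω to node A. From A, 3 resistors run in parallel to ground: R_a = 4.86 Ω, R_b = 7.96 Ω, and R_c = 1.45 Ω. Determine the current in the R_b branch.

I ≈ 0.153 A

Combine the parallel branches: R_p = (1/4.86 + 1/7.96 + 1/1.45)⁻¹ = 0.9794 Ω.
V_A = 24.8 × 0.9794/19.98 = 1.216 V.
I(R_b) = V_A / R_b = 1.216/7.96 = 0.1527 A.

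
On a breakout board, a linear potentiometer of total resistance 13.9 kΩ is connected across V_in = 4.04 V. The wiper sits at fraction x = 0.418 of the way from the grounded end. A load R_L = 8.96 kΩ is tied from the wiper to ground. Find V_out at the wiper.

Split the track: R_lower = x·R_p = 5.810 kΩ, R_upper = (1−x)·R_p = 8.090 kΩ.
R_L loads the lower segment: effective lower R = 3.525 kΩ.
Then V_out = V_in · 3.525/(8.090 + 3.525) = 1.226 V.

V_out ≈ 1.23 V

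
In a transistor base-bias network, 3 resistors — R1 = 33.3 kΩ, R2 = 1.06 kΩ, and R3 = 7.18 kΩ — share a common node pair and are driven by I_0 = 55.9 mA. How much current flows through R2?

Total conductance ΣG = 1/33.3 + 1/1.06 + 1/7.18 = 1.113 (units of 1/kΩ).
Current divider: I(R2) = I_0 · G_k/ΣG = 55.9 × (0.9434/1.113) = 55.9 × 0.8478 = 47.39 mA.

I ≈ 47.4 mA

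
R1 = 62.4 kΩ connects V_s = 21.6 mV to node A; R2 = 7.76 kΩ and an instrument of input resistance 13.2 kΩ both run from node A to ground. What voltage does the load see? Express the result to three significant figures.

R2 ‖ R_L = (7.76 × 13.2)/(7.76 + 13.2) = 4.887 kΩ.
Now apply the divider: V_out = 21.6 × 0.07263 = 1.569 mV.
(Unloaded it would be 2.39 mV; the load pulls it down.)

V_out ≈ 1.57 mV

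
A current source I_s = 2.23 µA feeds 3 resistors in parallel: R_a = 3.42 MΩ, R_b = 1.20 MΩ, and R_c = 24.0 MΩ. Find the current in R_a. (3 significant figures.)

I ≈ 0.559 µA

Total conductance ΣG = 1/3.42 + 1/1.20 + 1/24.0 = 1.167 (units of 1/MΩ).
R_a takes the fraction G_k/ΣG = 0.2924/1.167 = 0.2505, so I = 2.23 × 0.2505 = 0.5585 µA.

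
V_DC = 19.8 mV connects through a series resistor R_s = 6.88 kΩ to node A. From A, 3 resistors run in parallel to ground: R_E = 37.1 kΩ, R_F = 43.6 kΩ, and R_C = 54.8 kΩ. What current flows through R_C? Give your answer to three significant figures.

I ≈ 0.246 µA

Combine the parallel branches: R_p = (1/37.1 + 1/43.6 + 1/54.8)⁻¹ = 14.68 kΩ.
V_A = 19.8 × 14.68/21.56 = 13.48 mV.
I(R_C) = V_A / R_C = 13.48/54.8 = 0.2460 µA.
(Check via current divider: I_total = 0.9185 µA; share G_k/ΣG = 0.2678 → same result.)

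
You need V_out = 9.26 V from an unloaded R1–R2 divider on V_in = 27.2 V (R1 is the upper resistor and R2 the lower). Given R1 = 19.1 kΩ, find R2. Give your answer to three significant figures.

The divider ratio is R2/(R1+R2) = 9.26/27.2 = 0.3404.
R2 = R1 · 0.3404/(1 − 0.3404) = 9.859 kΩ.

R2 ≈ 9.86 kΩ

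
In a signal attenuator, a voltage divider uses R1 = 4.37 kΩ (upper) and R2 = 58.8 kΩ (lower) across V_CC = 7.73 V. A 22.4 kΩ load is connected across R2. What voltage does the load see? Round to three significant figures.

V_out ≈ 6.09 V

First combine the lower leg with the load: R2 ‖ R_L = 16.22 kΩ.
Now apply the divider: V_out = 7.73 × 0.7878 = 6.089 V.
(Unloaded it would be 7.20 V; the load pulls it down.)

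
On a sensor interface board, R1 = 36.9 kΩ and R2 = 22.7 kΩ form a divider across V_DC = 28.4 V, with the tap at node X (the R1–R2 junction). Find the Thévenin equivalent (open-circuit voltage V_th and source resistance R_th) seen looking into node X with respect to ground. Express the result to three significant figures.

V_th ≈ 10.8 V, R_th ≈ 14.1 kΩ

Open-circuit (no load on X): V_th = V_DC · R2/(R1 + R2) = 28.4 × 22.7/(36.90 + 22.7) = 10.82 V.
Looking into X with the source shorted: R_th = R1·R2/(R1+R2) = 36.90 × 22.7/59.60 = 14.05 kΩ.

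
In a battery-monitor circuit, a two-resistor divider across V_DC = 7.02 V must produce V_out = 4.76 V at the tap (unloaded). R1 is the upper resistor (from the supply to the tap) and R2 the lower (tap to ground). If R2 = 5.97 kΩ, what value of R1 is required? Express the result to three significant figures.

Required fraction k = V_out/V_DC = 0.6781.
So R1 = R2 · (V_DC/V_out − 1) = 5.97 × (7.02/4.76 − 1) = 5.97 × 0.4748 = 2.834 kΩ.

R1 ≈ 2.83 kΩ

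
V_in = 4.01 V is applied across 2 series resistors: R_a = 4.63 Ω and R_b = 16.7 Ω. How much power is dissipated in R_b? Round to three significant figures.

P ≈ 0.590 W

The common current is I = 4.01/21.33 = 0.1880 A.
P(R_b) = I²·R_b = (0.1880)² × 16.7 = 0.5902 W.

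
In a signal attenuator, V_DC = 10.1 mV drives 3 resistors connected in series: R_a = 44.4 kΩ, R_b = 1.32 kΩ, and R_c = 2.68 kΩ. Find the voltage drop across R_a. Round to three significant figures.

ΣR = 44.4 + 1.32 + 2.68 = 48.40 kΩ.
By the voltage-divider rule, V = 10.1 × 44.40/48.40 = 9.265 mV.

V ≈ 9.27 mV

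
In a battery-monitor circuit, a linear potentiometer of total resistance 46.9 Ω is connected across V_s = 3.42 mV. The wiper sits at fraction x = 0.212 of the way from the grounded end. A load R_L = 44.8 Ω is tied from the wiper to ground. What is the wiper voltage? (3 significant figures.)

V_out ≈ 0.617 mV

Lower segment x·R_p = 9.943 Ω; upper segment (1−x)·R_p = 36.96 Ω.
(x·R_p) ‖ R_L = 8.137 Ω.
Then V_out = V_s · 8.137/(36.96 + 8.137) = 0.6171 mV.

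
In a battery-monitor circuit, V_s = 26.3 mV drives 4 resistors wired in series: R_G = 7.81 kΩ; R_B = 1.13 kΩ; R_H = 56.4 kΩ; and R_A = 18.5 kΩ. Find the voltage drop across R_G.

Total series resistance ΣR = 7.81 + 1.13 + 56.4 + 18.5 = 83.84 kΩ.
By the voltage-divider rule, V = 26.3 × 7.810/83.84 = 2.450 mV.

V ≈ 2.45 mV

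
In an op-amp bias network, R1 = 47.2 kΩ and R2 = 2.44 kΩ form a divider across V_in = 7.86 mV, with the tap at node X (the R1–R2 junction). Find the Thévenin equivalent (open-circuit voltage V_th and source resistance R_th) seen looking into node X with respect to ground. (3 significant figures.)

V_th ≈ 0.386 mV, R_th ≈ 2.32 kΩ

Open-circuit (no load on X): V_th = V_in · R2/(R1 + R2) = 7.86 × 2.44/(47.20 + 2.44) = 0.3863 mV.
With V_in suppressed (replaced by a short), R_th = R1 ‖ R2 = (47.20 × 2.44)/(47.20 + 2.44) = 2.320 kΩ.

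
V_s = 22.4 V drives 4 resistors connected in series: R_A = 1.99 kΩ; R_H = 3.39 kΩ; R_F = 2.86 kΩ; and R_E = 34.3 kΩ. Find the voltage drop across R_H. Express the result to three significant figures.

V ≈ 1.79 V

Total series resistance ΣR = 1.99 + 3.39 + 2.86 + 34.3 = 42.54 kΩ.
Voltage divider: V = V_s · (3.390 / 42.54) = 22.4 × 0.07969 = 1.785 V.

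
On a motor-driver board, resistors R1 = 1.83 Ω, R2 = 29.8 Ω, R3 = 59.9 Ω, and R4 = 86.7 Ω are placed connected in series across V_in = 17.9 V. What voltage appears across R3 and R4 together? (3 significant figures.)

V ≈ 14.7 V

Total series resistance ΣR = 1.83 + 29.8 + 59.9 + 86.7 = 178.2 Ω.
R_{R3..R4} = 59.9 + 86.7 = 146.6 Ω.
By the voltage-divider rule, V = 17.9 × 146.6/178.2 = 14.72 V.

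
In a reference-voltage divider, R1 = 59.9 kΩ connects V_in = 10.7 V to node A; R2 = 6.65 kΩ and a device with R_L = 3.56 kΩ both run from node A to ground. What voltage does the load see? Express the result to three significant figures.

V_out ≈ 0.399 V

The load sits in parallel with R2, giving an effective lower resistance R2' = R2·R_L/(R2+R_L) = 2.319 kΩ.
Now apply the divider: V_out = 10.7 × 0.03727 = 0.3988 V.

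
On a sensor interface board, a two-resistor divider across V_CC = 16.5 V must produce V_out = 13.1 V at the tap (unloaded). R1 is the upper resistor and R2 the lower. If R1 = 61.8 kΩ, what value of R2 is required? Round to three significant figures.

V_out/V_CC = R2/(R1+R2) = 0.7939.
Rearranging, R2 = R1·k/(1−k) = 61.8 × 3.853 = 238.1 kΩ.

R2 ≈ 238 kΩ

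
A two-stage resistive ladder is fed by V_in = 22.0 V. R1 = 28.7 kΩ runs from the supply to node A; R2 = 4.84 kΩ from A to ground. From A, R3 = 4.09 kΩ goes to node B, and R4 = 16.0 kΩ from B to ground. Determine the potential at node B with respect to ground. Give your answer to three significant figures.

V_B ≈ 2.10 V

Node A sees R2 in parallel with the series input of stage 2, R3 + R4 = 20.09 kΩ.
R2 ‖ (R3+R4) = 3.900 kΩ.
V_A = 22.0 × 3.900/(28.7 + 3.900) = 2.632 V.
Stage 2 is unloaded, so V_B = V_A · R4/(R3+R4) = 2.632 × 16.0/20.09 = 2.096 V.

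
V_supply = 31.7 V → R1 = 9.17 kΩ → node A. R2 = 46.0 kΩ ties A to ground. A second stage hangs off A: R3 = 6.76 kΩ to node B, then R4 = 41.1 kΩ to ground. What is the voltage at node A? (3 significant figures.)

The second stage (R3 + R4 = 47.86 kΩ) loads node A in parallel with R2.
Effective lower resistance at A: R2 ‖ 47.86 = 23.46 kΩ.
So V_A = 31.7 × 0.7189 = 22.79 V.

V_A ≈ 22.8 V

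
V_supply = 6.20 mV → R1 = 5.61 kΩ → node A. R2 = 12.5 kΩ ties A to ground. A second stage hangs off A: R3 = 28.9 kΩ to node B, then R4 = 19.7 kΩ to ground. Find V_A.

V_A ≈ 3.96 mV

The second stage (R3 + R4 = 48.60 kΩ) loads node A in parallel with R2.
Effective lower resistance at A: R2 ‖ 48.60 = 9.943 kΩ.
V_A = 6.20 × 9.943/(5.61 + 9.943) = 3.964 mV.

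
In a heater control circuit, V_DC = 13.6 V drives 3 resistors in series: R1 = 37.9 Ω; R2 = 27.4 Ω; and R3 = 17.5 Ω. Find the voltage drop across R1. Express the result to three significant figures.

ΣR = 37.9 + 27.4 + 17.5 = 82.80 Ω.
By the voltage-divider rule, V = 13.6 × 37.90/82.80 = 6.225 V.

V ≈ 6.23 V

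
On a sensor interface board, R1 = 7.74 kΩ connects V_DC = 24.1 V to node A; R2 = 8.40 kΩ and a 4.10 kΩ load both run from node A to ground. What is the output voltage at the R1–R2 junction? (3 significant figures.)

V_out ≈ 6.33 V

The load sits in parallel with R2, giving an effective lower resistance R2' = R2·R_L/(R2+R_L) = 2.755 kΩ.
Now apply the divider: V_out = 24.1 × 0.2625 = 6.327 V.
(Unloaded it would be 12.5 V; the load pulls it down.)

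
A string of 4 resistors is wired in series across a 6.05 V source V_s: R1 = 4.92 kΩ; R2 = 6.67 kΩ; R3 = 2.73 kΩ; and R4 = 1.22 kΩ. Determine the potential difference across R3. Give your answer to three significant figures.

ΣR = 4.92 + 6.67 + 2.73 + 1.22 = 15.54 kΩ.
Voltage divider: V = V_s · (2.730 / 15.54) = 6.05 × 0.1757 = 1.063 V.

V ≈ 1.06 V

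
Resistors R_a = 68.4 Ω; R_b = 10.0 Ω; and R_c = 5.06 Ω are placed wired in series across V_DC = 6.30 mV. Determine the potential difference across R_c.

V ≈ 0.382 mV

Total series resistance ΣR = 68.4 + 10.0 + 5.06 = 83.46 Ω.
Voltage divider: V = V_DC · (5.060 / 83.46) = 6.30 × 0.06063 = 0.3820 mV.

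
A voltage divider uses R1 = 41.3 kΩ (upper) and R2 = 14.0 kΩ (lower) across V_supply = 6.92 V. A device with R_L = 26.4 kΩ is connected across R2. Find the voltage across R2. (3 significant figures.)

V_out ≈ 1.25 V

R2 ‖ R_L = (14.0 × 26.4)/(14.0 + 26.4) = 9.149 kΩ.
Voltage divider with the loaded lower leg: V_out = 6.92 × 9.149/(41.3 + 9.149) = 6.92 × 0.1813 = 1.255 V.
(Unloaded it would be 1.75 V; the load pulls it down.)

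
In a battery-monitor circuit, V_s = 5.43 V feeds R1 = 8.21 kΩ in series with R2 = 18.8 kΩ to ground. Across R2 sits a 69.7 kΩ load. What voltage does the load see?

V_out ≈ 3.49 V

The load sits in parallel with R2, giving an effective lower resistance R2' = R2·R_L/(R2+R_L) = 14.81 kΩ.
Then V_out = V_s · R2'/(R1 + R2') = 5.43 × 14.81/23.02 = 3.493 V.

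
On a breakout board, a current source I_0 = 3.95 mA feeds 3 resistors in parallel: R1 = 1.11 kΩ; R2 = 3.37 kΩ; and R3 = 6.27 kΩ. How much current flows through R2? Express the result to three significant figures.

I ≈ 0.864 mA

ΣG = 1/1.11 + 1/3.37 + 1/6.27 = 1.357.
R2 takes the fraction G_k/ΣG = 0.2967/1.357 = 0.2187, so I = 3.95 × 0.2187 = 0.8637 mA.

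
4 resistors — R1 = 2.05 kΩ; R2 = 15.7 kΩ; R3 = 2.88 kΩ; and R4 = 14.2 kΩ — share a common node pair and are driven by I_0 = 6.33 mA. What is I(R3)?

ΣG = 1/2.05 + 1/15.7 + 1/2.88 + 1/14.2 = 0.9691.
Current divider: I(R3) = I_0 · G_k/ΣG = 6.33 × (0.3472/0.9691) = 6.33 × 0.3583 = 2.268 mA.

I ≈ 2.27 mA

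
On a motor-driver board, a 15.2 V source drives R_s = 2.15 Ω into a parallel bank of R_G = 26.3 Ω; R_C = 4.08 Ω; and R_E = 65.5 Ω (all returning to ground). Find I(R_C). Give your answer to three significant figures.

I ≈ 2.27 A

Combine the parallel branches: R_p = (1/26.3 + 1/4.08 + 1/65.5)⁻¹ = 3.351 Ω.
Node voltage V_A = V_in · R_p/(R_s + R_p) = 15.2 × 0.6092 = 9.260 V.
I(R_C) = V_A / R_C = 9.260/4.08 = 2.270 A.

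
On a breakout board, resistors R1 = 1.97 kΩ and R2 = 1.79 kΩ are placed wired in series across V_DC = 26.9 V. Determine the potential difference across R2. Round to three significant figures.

V ≈ 12.8 V

Series total: ΣR = 1.97 + 1.79 = 3.760 kΩ.
V = V_DC · R/ΣR = 26.9 × 0.4761 = 12.81 V.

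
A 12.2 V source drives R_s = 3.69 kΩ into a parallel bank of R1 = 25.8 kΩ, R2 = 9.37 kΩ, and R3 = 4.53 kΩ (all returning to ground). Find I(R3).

Combine the parallel branches: R_p = (1/25.8 + 1/9.37 + 1/4.53)⁻¹ = 2.730 kΩ.
V_A = 12.2 × 2.730/6.420 = 5.188 V.
I(R3) = V_A / R3 = 5.188/4.53 = 1.145 mA.

I ≈ 1.15 mA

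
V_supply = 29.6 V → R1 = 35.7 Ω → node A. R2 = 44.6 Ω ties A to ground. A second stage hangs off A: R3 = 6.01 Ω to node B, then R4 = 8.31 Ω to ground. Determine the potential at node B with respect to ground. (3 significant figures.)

V_B ≈ 4.00 V

Looking into the second stage from A: R3 + R4 = 14.32 Ω appears in parallel with R2.
Effective lower resistance at A: R2 ‖ 14.32 = 10.84 Ω.
So V_A = 29.6 × 0.2329 = 6.894 V.
Then the unloaded second divider: V_B = V_A × R4/(R3+R4) = 6.894 × 0.5803 = 4.001 V.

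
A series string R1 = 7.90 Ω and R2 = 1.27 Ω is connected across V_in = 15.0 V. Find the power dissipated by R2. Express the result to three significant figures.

ΣR = 9.170 Ω → I = 15.0/9.170 = 1.636 A.
V(R2) = I·R = 2.077 V; P = V·I = 2.077 × 1.636 = 3.398 W.

P ≈ 3.40 W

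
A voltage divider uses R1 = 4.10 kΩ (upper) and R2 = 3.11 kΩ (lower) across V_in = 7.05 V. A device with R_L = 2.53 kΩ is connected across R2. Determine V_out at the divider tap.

The load sits in parallel with R2, giving an effective lower resistance R2' = R2·R_L/(R2+R_L) = 1.395 kΩ.
Now apply the divider: V_out = 7.05 × 0.2539 = 1.790 V.
(Unloaded it would be 3.04 V; the load pulls it down.)

V_out ≈ 1.79 V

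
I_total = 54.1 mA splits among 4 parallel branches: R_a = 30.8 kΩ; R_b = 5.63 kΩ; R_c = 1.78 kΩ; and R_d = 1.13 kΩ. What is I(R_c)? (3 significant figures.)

I ≈ 18.3 mA

ΣG = 1/30.8 + 1/5.63 + 1/1.78 + 1/1.13 = 1.657.
R_c takes the fraction G_k/ΣG = 0.5618/1.657 = 0.3391, so I = 54.1 × 0.3391 = 18.34 mA.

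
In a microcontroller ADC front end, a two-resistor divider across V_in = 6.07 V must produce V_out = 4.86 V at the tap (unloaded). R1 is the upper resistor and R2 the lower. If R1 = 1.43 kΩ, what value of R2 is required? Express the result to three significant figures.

Required fraction k = V_out/V_in = 0.8007.
So R2 = R1 · V_out/(V_in − V_out) = 1.43 × 4.86/(6.07 − 4.86) = 1.43 × 4.017 = 5.744 kΩ.

R2 ≈ 5.74 kΩ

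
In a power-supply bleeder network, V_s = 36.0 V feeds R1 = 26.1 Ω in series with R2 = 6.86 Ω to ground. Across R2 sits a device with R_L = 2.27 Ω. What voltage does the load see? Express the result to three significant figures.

R2 ‖ R_L = (6.86 × 2.27)/(6.86 + 2.27) = 1.706 Ω.
Voltage divider with the loaded lower leg: V_out = 36.0 × 1.706/(26.1 + 1.706) = 36.0 × 0.06134 = 2.208 V.

V_out ≈ 2.21 V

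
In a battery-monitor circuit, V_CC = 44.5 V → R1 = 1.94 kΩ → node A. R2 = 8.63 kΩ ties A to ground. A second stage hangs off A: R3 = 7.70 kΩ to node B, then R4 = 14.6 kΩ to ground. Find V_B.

V_B ≈ 22.2 V

Node A sees R2 in parallel with the series input of stage 2, R3 + R4 = 22.30 kΩ.
R2 ‖ (R3+R4) = 6.222 kΩ.
So V_A = 44.5 × 0.7623 = 33.92 V.
Stage 2 is unloaded, so V_B = V_A · R4/(R3+R4) = 33.92 × 14.6/22.30 = 22.21 V.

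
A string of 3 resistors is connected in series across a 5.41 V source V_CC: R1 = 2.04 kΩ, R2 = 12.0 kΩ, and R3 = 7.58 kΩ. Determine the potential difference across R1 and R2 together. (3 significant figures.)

V ≈ 3.51 V

Series total: ΣR = 2.04 + 12.0 + 7.58 = 21.62 kΩ.
R_{R1..R2} = 2.04 + 12.0 = 14.04 kΩ.
V = V_CC · R/ΣR = 5.41 × 0.6494 = 3.513 V.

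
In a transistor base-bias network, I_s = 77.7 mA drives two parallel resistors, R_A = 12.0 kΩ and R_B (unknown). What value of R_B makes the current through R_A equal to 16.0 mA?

Two-branch current divider: I_A = I_s · R_B/(R_A + R_B).
16.0/77.7 = R_B/(R_A + R_B) → R_B = R_A · (0.2059)/(1 − 0.2059) = 12.0 × 0.2593 = 3.112 kΩ.

R_B ≈ 3.11 kΩ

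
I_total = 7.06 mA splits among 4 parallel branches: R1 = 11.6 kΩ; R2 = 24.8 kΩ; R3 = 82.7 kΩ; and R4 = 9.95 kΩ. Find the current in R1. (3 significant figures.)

ΣG = 1/11.6 + 1/24.8 + 1/82.7 + 1/9.95 = 0.2391.
R1 takes the fraction G_k/ΣG = 0.08621/0.2391 = 0.3605, so I = 7.06 × 0.3605 = 2.545 mA.

I ≈ 2.55 mA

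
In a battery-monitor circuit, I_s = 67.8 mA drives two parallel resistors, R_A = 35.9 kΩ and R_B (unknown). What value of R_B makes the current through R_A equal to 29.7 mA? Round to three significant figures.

Two-branch current divider: I_A = I_s · R_B/(R_A + R_B).
With f = 0.4381, R_B = R_A · f/(1−f) = 35.9 × 0.7795 = 27.99 kΩ.

R_B ≈ 28.0 kΩ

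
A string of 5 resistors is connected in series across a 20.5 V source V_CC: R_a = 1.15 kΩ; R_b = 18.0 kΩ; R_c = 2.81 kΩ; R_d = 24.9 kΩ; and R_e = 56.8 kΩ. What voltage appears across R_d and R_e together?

V ≈ 16.2 V

Series total: ΣR = 1.15 + 18.0 + 2.81 + 24.9 + 56.8 = 103.7 kΩ.
R_{R_d..R_e} = 24.9 + 56.8 = 81.70 kΩ.
Voltage divider: V = V_CC · (81.70 / 103.7) = 20.5 × 0.7882 = 16.16 V.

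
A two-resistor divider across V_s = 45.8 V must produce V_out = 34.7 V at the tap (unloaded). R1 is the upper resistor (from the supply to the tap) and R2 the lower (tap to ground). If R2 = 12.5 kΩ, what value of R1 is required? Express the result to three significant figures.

R1 ≈ 4.00 kΩ

The divider ratio is R2/(R1+R2) = 34.7/45.8 = 0.7576.
So R1 = R2 · (V_s/V_out − 1) = 12.5 × (45.8/34.7 − 1) = 12.5 × 0.3199 = 3.999 kΩ.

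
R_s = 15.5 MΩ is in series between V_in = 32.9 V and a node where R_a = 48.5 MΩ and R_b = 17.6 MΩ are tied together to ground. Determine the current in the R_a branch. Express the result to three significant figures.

Combine the parallel branches: R_p = (1/48.5 + 1/17.6)⁻¹ = 12.91 MΩ.
Node voltage V_A = V_in · R_p/(R_s + R_p) = 32.9 × 0.4545 = 14.95 V.
Branch current I = V_A/R_a = 14.95/48.5 = 0.3083 µA.

I ≈ 0.308 µA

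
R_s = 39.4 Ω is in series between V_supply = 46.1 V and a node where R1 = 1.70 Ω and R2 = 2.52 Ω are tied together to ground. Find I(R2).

I ≈ 0.460 A

Combine the parallel branches: R_p = (1/1.70 + 1/2.52)⁻¹ = 1.015 Ω.
V_A = 46.1 × 1.015/40.42 = 1.158 V.
Branch current I = V_A/R2 = 1.158/2.52 = 0.4595 A.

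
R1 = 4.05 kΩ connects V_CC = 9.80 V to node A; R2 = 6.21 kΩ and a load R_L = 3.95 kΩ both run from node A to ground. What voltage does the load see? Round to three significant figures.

V_out ≈ 3.66 V

The load sits in parallel with R2, giving an effective lower resistance R2' = R2·R_L/(R2+R_L) = 2.414 kΩ.
Then V_out = V_CC · R2'/(R1 + R2') = 9.80 × 2.414/6.464 = 3.660 V.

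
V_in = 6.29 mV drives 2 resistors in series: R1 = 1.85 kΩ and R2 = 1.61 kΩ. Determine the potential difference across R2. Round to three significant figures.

Series total: ΣR = 1.85 + 1.61 = 3.460 kΩ.
Voltage divider: V = V_in · (1.610 / 3.460) = 6.29 × 0.4653 = 2.927 mV.

V ≈ 2.93 mV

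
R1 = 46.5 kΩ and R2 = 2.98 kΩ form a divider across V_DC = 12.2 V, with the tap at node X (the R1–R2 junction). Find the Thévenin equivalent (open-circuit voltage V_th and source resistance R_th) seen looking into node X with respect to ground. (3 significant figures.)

Open-circuit (no load on X): V_th = V_DC · R2/(R1 + R2) = 12.2 × 2.98/(46.50 + 2.98) = 0.7348 V.
Zeroing V_DC shorts the top of R1 to ground, so R_th = R1 ‖ R2 = 2.801 kΩ.

V_th ≈ 0.735 V, R_th ≈ 2.80 kΩ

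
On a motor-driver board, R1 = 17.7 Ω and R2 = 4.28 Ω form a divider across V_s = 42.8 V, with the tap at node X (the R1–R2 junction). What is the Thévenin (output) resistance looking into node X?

R_th ≈ 3.45 Ω

Looking into X with the source shorted: R_th = R1·R2/(R1+R2) = 17.70 × 4.28/21.98 = 3.447 Ω.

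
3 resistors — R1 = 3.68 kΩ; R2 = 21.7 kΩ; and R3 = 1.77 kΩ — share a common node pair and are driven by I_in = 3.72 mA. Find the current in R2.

Conductances: ΣG = 1/3.68 + 1/21.7 + 1/1.77 = 0.8828 (1/kΩ).
Current divider: I(R2) = I_in · G_k/ΣG = 3.72 × (0.04608/0.8828) = 3.72 × 0.05220 = 0.1942 mA.

I ≈ 0.194 mA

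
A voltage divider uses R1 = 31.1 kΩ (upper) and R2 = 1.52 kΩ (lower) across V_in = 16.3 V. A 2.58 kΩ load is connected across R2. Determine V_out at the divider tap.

V_out ≈ 0.486 V

First combine the lower leg with the load: R2 ‖ R_L = 0.9565 kΩ.
Voltage divider with the loaded lower leg: V_out = 16.3 × 0.9565/(31.1 + 0.9565) = 16.3 × 0.02984 = 0.4864 V.
(Unloaded it would be 0.760 V; the load pulls it down.)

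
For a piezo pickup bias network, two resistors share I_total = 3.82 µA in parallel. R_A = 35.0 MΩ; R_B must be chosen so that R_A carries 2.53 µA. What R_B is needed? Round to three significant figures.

The fraction through R_A equals R_B/(R_A+R_B).
2.53/3.82 = R_B/(R_A + R_B) → R_B = R_A · (0.6623)/(1 − 0.6623) = 35.0 × 1.961 = 68.64 MΩ.

R_B ≈ 68.6 MΩ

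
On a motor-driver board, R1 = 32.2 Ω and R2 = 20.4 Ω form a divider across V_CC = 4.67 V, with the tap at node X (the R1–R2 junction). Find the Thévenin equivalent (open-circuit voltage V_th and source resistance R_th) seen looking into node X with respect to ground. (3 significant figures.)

V_th is the unloaded tap voltage: V_CC · R2/(R1+R2) = 4.67 × 0.3878 = 1.811 V.
With V_CC suppressed (replaced by a short), R_th = R1 ‖ R2 = (32.20 × 20.4)/(32.20 + 20.4) = 12.49 Ω.

V_th ≈ 1.81 V, R_th ≈ 12.5 Ω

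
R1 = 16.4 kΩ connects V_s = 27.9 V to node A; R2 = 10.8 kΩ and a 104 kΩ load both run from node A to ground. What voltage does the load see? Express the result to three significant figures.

V_out ≈ 10.4 V

The load sits in parallel with R2, giving an effective lower resistance R2' = R2·R_L/(R2+R_L) = 9.784 kΩ.
Voltage divider with the loaded lower leg: V_out = 27.9 × 9.784/(16.4 + 9.784) = 27.9 × 0.3737 = 10.43 V.
(Unloaded it would be 11.1 V; the load pulls it down.)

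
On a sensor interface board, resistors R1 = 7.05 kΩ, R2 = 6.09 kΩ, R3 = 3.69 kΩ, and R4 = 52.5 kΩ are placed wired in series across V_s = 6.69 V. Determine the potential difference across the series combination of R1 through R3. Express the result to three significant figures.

V ≈ 1.62 V

Total series resistance ΣR = 7.05 + 6.09 + 3.69 + 52.5 = 69.33 kΩ.
R_{R1..R3} = 7.05 + 6.09 + 3.69 = 16.83 kΩ.
V = V_s · R/ΣR = 6.69 × 0.2428 = 1.624 V.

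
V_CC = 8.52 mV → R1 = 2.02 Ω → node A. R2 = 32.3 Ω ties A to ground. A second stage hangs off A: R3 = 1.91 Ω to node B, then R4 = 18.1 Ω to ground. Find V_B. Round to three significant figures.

The second stage (R3 + R4 = 20.01 Ω) loads node A in parallel with R2.
Effective lower resistance at A: R2 ‖ 20.01 = 12.36 Ω.
So V_A = 8.52 × 0.8595 = 7.323 mV.
Then the unloaded second divider: V_B = V_A × R4/(R3+R4) = 7.323 × 0.9045 = 6.624 mV.

V_B ≈ 6.62 mV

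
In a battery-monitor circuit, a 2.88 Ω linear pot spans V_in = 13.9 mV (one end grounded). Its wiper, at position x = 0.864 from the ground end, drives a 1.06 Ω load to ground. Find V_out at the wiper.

The pot divides into 0.3917 Ω above the wiper and 2.488 Ω below.
Lower segment in parallel with the load: 2.488 ‖ 1.06 = 0.7433 Ω.
Loaded-divider output: V_out = 13.9 × 0.6549 = 9.103 mV.
(Unloaded: V_out = x·V_in = 12.0 mV.)

V_out ≈ 9.10 mV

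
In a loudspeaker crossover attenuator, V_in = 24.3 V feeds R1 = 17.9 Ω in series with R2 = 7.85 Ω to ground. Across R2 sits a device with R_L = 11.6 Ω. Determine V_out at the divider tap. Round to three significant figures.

V_out ≈ 5.04 V

First combine the lower leg with the load: R2 ‖ R_L = 4.682 Ω.
Voltage divider with the loaded lower leg: V_out = 24.3 × 4.682/(17.9 + 4.682) = 24.3 × 0.2073 = 5.038 V.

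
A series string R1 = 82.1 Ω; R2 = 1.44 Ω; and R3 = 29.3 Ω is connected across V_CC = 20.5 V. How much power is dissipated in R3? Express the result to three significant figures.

The common current is I = 20.5/112.8 = 0.1817 A.
P = I²R = 0.03301 × 29.3 = 0.9671 W.

P ≈ 0.967 W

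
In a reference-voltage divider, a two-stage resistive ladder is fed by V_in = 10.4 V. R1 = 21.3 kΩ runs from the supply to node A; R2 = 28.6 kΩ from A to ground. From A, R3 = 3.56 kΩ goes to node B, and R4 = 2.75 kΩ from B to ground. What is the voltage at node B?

The second stage (R3 + R4 = 6.310 kΩ) loads node A in parallel with R2.
R2 ‖ (R3+R4) = 5.169 kΩ.
V_A = 10.4 × 5.169/(21.3 + 5.169) = 2.031 V.
Then the unloaded second divider: V_B = V_A × R4/(R3+R4) = 2.031 × 0.4358 = 0.8852 V.

V_B ≈ 0.885 V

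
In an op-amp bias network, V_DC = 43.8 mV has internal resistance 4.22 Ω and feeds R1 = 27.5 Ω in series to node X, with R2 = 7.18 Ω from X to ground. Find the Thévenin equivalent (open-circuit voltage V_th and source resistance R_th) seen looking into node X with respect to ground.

V_th ≈ 8.08 mV, R_th ≈ 5.85 Ω

R1' = 4.22 + 27.5 = 31.72 Ω (source resistance + R1).
With X open, the divider is unloaded: V_th = 43.8 × 7.18/38.90 = 8.084 mV.
Looking into X with the source shorted: R_th = R1'·R2/(R1'+R2) = 31.72 × 7.18/38.90 = 5.855 Ω.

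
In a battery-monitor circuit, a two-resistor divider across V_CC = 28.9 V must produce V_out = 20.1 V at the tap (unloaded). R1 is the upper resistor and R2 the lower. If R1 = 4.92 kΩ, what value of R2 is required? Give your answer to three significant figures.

Required fraction k = V_out/V_CC = 0.6955.
Rearranging, R2 = R1·k/(1−k) = 4.92 × 2.284 = 11.24 kΩ.

R2 ≈ 11.2 kΩ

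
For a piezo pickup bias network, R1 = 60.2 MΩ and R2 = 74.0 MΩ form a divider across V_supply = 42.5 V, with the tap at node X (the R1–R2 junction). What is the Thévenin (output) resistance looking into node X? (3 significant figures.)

R_th ≈ 33.2 MΩ

Zeroing V_supply shorts the top of R1 to ground, so R_th = R1 ‖ R2 = 33.20 MΩ.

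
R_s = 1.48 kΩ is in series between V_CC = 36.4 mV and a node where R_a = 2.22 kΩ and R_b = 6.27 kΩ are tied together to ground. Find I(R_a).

I ≈ 8.62 µA

Combine the parallel branches: R_p = (1/2.22 + 1/6.27)⁻¹ = 1.640 kΩ.
V_A = 36.4 × 1.640/3.120 = 19.13 mV.
I(R_a) = V_A / R_a = 19.13/2.22 = 8.617 µA.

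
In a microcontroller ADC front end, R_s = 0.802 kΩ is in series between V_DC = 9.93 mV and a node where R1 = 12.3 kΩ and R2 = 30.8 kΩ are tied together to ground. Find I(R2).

I ≈ 0.295 µA

Parallel bank: R_p = 1/(1/12.3 + 1/30.8) = 8.790 kΩ.
V_A = 9.93 × 8.790/9.592 = 9.100 mV.
Branch current I = V_A/R2 = 9.100/30.8 = 0.2954 µA.
(Check via current divider: I_total = 1.035 µA; share G_k/ΣG = 0.2854 → same result.)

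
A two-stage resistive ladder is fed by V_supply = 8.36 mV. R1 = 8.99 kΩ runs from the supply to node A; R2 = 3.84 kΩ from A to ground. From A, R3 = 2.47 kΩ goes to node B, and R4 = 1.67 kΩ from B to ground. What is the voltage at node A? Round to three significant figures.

V_A ≈ 1.52 mV

Node A sees R2 in parallel with the series input of stage 2, R3 + R4 = 4.140 kΩ.
R2 ‖ (R3+R4) = 1.992 kΩ.
V_A = 8.36 × 1.992/(8.99 + 1.992) = 1.517 mV.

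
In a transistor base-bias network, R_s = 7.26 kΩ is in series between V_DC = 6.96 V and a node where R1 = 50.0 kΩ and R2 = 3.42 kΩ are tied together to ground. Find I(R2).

Parallel bank: R_p = 1/(1/50.0 + 1/3.42) = 3.201 kΩ.
V_A by voltage divider: V_A = 6.96 × 3.201/(7.26 + 3.201) = 2.130 V.
Branch current I = V_A/R2 = 2.130/3.42 = 0.6227 mA.

I ≈ 0.623 mA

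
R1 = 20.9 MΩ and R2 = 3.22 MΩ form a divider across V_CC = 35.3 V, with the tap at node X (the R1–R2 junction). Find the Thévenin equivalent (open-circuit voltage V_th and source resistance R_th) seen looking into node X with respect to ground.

V_th ≈ 4.71 V, R_th ≈ 2.79 MΩ

Open-circuit (no load on X): V_th = V_CC · R2/(R1 + R2) = 35.3 × 3.22/(20.90 + 3.22) = 4.713 V.
Zeroing V_CC shorts the top of R1 to ground, so R_th = R1 ‖ R2 = 2.790 MΩ.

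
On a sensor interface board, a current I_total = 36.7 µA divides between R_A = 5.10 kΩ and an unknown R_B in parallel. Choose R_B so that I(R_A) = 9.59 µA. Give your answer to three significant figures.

R_B ≈ 1.80 kΩ

Two-branch current divider: I_A = I_total · R_B/(R_A + R_B).
9.59/36.7 = R_B/(R_A + R_B) → R_B = R_A · (0.2613)/(1 − 0.2613) = 5.10 × 0.3537 = 1.804 kΩ.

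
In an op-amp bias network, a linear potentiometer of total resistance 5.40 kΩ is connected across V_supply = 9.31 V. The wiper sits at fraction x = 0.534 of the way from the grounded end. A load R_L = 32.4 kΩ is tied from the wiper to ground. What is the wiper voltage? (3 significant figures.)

The pot divides into 2.516 kΩ above the wiper and 2.884 kΩ below.
(x·R_p) ‖ R_L = 2.648 kΩ.
V_out = 9.31 × 2.648/(2.516 + 2.648) = 4.774 V.
(Unloaded: V_out = x·V_supply = 4.97 V.)

V_out ≈ 4.77 V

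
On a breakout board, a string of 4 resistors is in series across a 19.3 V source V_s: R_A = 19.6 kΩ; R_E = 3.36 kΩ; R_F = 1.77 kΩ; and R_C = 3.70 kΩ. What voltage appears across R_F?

V ≈ 1.20 V

ΣR = 19.6 + 3.36 + 1.77 + 3.70 = 28.43 kΩ.
V = V_s · R/ΣR = 19.3 × 0.06226 = 1.202 V.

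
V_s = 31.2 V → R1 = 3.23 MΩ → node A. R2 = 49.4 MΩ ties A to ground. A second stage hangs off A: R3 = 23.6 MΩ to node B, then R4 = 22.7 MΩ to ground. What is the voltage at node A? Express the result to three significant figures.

V_A ≈ 27.5 V

The second stage (R3 + R4 = 46.30 MΩ) loads node A in parallel with R2.
R2 ‖ (R3+R4) = 23.90 MΩ.
First divider: V_A = V_s · 23.90/(3.23 + 23.90) = 27.49 V.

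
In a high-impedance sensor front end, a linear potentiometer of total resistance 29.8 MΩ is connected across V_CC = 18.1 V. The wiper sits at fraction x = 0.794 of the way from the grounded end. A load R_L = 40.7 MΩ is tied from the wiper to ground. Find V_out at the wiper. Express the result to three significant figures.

V_out ≈ 12.8 V

The pot divides into 6.139 MΩ above the wiper and 23.66 MΩ below.
R_L loads the lower segment: effective lower R = 14.96 MΩ.
Then V_out = V_CC · 14.96/(6.139 + 14.96) = 12.83 V.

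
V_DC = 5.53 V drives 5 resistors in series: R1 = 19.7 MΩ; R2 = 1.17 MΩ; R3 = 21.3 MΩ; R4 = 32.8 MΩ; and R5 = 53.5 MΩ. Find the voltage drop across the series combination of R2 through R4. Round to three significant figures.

ΣR = 19.7 + 1.17 + 21.3 + 32.8 + 53.5 = 128.5 MΩ.
R_{R2..R4} = 1.17 + 21.3 + 32.8 = 55.27 MΩ.
By the voltage-divider rule, V = 5.53 × 55.27/128.5 = 2.379 V.

V ≈ 2.38 V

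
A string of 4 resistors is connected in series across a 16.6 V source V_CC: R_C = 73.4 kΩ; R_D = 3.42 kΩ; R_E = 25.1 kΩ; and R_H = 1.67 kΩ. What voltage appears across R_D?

V ≈ 0.548 V

Series total: ΣR = 73.4 + 3.42 + 25.1 + 1.67 = 103.6 kΩ.
V = V_CC · R/ΣR = 16.6 × 0.03301 = 0.5480 V.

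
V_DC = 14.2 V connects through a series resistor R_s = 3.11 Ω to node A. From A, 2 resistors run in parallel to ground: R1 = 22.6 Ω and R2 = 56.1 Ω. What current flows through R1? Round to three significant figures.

I ≈ 0.527 A

Equivalent of the parallel group: R_p = 16.11 Ω.
V_A by voltage divider: V_A = 14.2 × 16.11/(3.11 + 16.11) = 11.90 V.
Branch current I = V_A/R1 = 11.90/22.6 = 0.5267 A.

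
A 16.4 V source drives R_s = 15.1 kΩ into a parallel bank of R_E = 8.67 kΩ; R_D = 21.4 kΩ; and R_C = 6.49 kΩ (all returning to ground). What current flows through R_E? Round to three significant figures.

I ≈ 0.328 mA

Combine the parallel branches: R_p = (1/8.67 + 1/21.4 + 1/6.49)⁻¹ = 3.163 kΩ.
V_A = 16.4 × 3.163/18.26 = 2.840 V.
Branch current I = V_A/R_E = 2.840/8.67 = 0.3276 mA.
(Equivalently: I_total = 0.8980 mA, then current-divider fraction G_k/ΣG = 0.3648.)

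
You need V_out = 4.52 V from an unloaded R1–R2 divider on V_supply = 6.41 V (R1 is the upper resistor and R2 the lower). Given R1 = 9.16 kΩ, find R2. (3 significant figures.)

R2 ≈ 21.9 kΩ

The divider ratio is R2/(R1+R2) = 4.52/6.41 = 0.7051.
Rearranging, R2 = R1·k/(1−k) = 9.16 × 2.392 = 21.91 kΩ.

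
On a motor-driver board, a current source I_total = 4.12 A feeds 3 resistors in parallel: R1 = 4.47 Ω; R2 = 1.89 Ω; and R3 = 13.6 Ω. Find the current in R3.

I ≈ 0.367 A

Conductances: ΣG = 1/4.47 + 1/1.89 + 1/13.6 = 0.8263 (1/Ω).
R3 takes the fraction G_k/ΣG = 0.07353/0.8263 = 0.08898, so I = 4.12 × 0.08898 = 0.3666 A.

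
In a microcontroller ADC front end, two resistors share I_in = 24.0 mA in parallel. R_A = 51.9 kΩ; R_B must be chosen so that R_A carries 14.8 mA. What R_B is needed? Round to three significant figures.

R_B ≈ 83.5 kΩ

Two-branch current divider: I_A = I_in · R_B/(R_A + R_B).
14.8/24.0 = R_B/(R_A + R_B) → R_B = R_A · (0.6167)/(1 − 0.6167) = 51.9 × 1.609 = 83.49 kΩ.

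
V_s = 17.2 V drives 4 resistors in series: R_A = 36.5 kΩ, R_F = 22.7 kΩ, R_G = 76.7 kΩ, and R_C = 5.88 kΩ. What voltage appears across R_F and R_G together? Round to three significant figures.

Series total: ΣR = 36.5 + 22.7 + 76.7 + 5.88 = 141.8 kΩ.
R_{R_F..R_G} = 22.7 + 76.7 = 99.40 kΩ.
V = V_s · R/ΣR = 17.2 × 0.7011 = 12.06 V.

V ≈ 12.1 V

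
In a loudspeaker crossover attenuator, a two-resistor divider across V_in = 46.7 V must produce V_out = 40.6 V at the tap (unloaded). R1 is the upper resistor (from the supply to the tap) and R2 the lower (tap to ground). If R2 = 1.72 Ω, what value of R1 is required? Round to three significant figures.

The divider ratio is R2/(R1+R2) = 40.6/46.7 = 0.8694.
Rearranging, R1 = R2·(1−k)/k = 1.72 × 0.1502 = 0.2584 Ω.

R1 ≈ 0.258 Ω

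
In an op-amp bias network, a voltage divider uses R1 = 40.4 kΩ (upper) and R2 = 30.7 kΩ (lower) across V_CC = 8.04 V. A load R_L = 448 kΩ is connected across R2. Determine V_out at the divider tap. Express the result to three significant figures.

R2 ‖ R_L = (30.7 × 448)/(30.7 + 448) = 28.73 kΩ.
Voltage divider with the loaded lower leg: V_out = 8.04 × 28.73/(40.4 + 28.73) = 8.04 × 0.4156 = 3.341 V.
(Unloaded it would be 3.47 V; the load pulls it down.)

V_out ≈ 3.34 V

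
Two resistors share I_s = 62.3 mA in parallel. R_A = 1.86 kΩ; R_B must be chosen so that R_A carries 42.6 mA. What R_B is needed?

R_B ≈ 4.02 kΩ

Two-branch current divider: I_A = I_s · R_B/(R_A + R_B).
With f = 0.6838, R_B = R_A · f/(1−f) = 1.86 × 2.162 = 4.022 kΩ.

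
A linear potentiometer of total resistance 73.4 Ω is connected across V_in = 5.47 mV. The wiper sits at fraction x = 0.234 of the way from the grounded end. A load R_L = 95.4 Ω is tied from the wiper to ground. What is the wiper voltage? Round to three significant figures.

Lower segment x·R_p = 17.18 Ω; upper segment (1−x)·R_p = 56.22 Ω.
Lower segment in parallel with the load: 17.18 ‖ 95.4 = 14.56 Ω.
V_out = 5.47 × 14.56/(56.22 + 14.56) = 1.125 mV.
(Unloaded: V_out = x·V_in = 1.28 mV.)

V_out ≈ 1.12 mV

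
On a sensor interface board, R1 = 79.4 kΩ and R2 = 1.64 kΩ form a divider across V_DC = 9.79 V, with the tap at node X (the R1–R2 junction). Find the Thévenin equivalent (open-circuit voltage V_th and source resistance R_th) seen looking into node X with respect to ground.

V_th ≈ 0.198 V, R_th ≈ 1.61 kΩ

V_th is the unloaded tap voltage: V_DC · R2/(R1+R2) = 9.79 × 0.02024 = 0.1981 V.
Zeroing V_DC shorts the top of R1 to ground, so R_th = R1 ‖ R2 = 1.607 kΩ.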